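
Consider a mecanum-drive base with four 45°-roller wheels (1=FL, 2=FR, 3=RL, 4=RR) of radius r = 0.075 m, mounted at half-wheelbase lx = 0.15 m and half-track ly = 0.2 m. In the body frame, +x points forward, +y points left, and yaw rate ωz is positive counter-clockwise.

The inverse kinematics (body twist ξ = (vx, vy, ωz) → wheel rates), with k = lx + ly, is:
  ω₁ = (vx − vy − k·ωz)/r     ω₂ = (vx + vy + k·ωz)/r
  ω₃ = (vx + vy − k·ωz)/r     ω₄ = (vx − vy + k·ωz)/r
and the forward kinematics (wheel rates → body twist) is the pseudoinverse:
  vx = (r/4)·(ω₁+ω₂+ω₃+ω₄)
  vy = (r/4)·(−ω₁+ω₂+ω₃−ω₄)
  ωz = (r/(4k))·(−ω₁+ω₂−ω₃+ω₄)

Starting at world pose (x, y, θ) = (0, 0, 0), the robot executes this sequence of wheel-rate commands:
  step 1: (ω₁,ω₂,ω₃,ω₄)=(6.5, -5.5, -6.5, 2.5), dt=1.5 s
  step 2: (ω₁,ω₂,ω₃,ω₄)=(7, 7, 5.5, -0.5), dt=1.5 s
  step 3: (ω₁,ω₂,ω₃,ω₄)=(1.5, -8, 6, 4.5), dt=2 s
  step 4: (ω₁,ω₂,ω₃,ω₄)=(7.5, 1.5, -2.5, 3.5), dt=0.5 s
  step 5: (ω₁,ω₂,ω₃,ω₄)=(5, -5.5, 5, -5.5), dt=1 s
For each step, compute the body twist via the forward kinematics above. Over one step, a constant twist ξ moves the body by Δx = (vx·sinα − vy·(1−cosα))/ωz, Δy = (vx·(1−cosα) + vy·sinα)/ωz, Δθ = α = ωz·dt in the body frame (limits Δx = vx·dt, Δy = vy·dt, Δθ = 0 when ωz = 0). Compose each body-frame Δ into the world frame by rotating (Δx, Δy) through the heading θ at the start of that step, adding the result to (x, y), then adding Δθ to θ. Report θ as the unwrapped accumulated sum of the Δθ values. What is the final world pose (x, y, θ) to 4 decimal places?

(0.0315, -0.9221, -3.0268)

step 1: ξ=(vx,vy,ωz)=(-0.0562, -0.3937, -0.1607), dt=1.5 → body Δ=(-0.1544, -0.5748, -0.2411) → world pose (-0.1544, -0.5748, -0.2411)
step 2: ξ=(vx,vy,ωz)=(0.3563, 0.1125, -0.3214), dt=1.5 → body Δ=(0.5538, 0.0359, -0.4821) → world pose (0.3920, -0.6721, -0.7232)
step 3: ξ=(vx,vy,ωz)=(0.0750, -0.1500, -0.5893), dt=2.0 → body Δ=(-0.0396, -0.3138, -1.1786) → world pose (0.1546, -0.8812, -1.9018)
step 4: ξ=(vx,vy,ωz)=(0.1875, -0.2250, 0.0000), dt=0.5 → body Δ=(0.0938, -0.1125, 0.0000) → world pose (0.0177, -0.9333, -1.9018)
step 5: ξ=(vx,vy,ωz)=(-0.0187, 0.0000, -1.1250), dt=1.0 → body Δ=(-0.0150, 0.0095, -1.1250) → world pose (0.0315, -0.9221, -3.0268)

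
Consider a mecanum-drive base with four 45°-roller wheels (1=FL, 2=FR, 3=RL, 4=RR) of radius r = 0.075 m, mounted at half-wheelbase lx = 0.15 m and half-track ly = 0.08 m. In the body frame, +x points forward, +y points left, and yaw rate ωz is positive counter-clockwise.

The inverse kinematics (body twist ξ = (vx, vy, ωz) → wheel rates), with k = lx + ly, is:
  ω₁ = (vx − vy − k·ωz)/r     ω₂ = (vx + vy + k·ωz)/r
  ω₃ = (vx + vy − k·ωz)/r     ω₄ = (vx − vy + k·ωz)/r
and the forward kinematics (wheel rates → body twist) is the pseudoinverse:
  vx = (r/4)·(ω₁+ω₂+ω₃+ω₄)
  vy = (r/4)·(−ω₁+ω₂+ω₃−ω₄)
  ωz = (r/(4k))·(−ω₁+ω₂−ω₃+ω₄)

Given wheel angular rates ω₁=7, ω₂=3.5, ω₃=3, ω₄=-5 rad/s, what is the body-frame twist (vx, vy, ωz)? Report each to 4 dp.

(0.1594, 0.0844, -0.9375)

k = lx + ly = 0.15 + 0.08 = 0.2300
ω₁+ω₂+ω₃+ω₄ = 8.5000  →  vx = (0.075/4)·8.5000 = 0.1594
−ω₁+ω₂+ω₃−ω₄ = 4.5000  →  vy = (0.075/4)·4.5000 = 0.0844
−ω₁+ω₂−ω₃+ω₄ = -11.5000  →  ωz = (0.075/0.9200)·-11.5000 = -0.9375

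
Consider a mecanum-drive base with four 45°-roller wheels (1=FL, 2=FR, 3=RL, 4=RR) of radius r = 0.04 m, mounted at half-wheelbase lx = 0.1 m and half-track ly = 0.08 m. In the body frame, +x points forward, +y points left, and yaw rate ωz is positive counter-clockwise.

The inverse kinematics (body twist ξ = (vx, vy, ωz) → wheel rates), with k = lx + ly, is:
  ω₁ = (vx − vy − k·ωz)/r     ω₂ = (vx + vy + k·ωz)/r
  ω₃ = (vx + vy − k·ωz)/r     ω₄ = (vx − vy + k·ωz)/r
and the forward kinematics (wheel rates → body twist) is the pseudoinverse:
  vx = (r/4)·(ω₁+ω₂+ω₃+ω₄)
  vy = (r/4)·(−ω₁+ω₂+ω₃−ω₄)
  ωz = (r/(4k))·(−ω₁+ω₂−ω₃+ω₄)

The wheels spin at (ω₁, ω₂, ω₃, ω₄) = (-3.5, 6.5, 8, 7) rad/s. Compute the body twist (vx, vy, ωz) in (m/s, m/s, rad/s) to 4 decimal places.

(0.1800, 0.1100, 0.5000)

k = lx + ly = 0.1 + 0.08 = 0.1800
ω₁+ω₂+ω₃+ω₄ = 18.0000  →  vx = (0.04/4)·18.0000 = 0.1800
−ω₁+ω₂+ω₃−ω₄ = 11.0000  →  vy = (0.04/4)·11.0000 = 0.1100
−ω₁+ω₂−ω₃+ω₄ = 9.0000  →  ωz = (0.04/0.7200)·9.0000 = 0.5000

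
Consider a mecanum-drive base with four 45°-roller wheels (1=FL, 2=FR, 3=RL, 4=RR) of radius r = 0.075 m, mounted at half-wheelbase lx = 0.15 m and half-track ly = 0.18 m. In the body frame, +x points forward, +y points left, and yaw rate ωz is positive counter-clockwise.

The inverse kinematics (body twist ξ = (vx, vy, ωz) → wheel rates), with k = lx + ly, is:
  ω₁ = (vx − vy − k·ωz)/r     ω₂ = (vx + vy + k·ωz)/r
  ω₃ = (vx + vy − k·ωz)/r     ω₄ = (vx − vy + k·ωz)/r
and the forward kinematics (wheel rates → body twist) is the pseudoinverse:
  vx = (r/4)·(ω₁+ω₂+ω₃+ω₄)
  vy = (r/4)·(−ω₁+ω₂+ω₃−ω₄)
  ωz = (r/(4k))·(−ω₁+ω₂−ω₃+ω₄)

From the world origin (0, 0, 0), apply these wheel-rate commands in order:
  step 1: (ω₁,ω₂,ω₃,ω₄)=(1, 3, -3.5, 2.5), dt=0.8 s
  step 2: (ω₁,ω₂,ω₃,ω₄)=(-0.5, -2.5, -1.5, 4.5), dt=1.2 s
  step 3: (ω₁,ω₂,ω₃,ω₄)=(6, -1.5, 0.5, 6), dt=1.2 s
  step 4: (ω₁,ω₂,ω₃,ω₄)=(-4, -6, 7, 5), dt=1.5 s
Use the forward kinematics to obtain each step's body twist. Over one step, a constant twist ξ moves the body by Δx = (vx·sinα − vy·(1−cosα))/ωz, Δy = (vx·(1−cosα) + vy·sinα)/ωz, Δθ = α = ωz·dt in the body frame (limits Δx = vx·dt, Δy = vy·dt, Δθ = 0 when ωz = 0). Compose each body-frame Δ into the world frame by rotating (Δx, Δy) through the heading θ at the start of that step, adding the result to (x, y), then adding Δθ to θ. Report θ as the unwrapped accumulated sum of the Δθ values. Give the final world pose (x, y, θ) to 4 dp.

step 1: ξ=(vx,vy,ωz)=(0.0562, -0.0750, 0.4545), dt=0.8 → body Δ=(0.0548, -0.0506, 0.3636) → world pose (0.0548, -0.0506, 0.3636)
step 2: ξ=(vx,vy,ωz)=(0.0000, -0.1500, 0.2273), dt=1.2 → body Δ=(0.0244, -0.1778, 0.2727) → world pose (0.1408, -0.2081, 0.6364)
step 3: ξ=(vx,vy,ωz)=(0.2062, -0.2437, -0.1136), dt=1.2 → body Δ=(0.2268, -0.3084, -0.1364) → world pose (0.5066, -0.3213, 0.5000)
step 4: ξ=(vx,vy,ωz)=(0.0375, 0.0000, -0.2273), dt=1.5 → body Δ=(0.0552, -0.0095, -0.3409) → world pose (0.5595, -0.3032, 0.1591)

(0.5595, -0.3032, 0.1591)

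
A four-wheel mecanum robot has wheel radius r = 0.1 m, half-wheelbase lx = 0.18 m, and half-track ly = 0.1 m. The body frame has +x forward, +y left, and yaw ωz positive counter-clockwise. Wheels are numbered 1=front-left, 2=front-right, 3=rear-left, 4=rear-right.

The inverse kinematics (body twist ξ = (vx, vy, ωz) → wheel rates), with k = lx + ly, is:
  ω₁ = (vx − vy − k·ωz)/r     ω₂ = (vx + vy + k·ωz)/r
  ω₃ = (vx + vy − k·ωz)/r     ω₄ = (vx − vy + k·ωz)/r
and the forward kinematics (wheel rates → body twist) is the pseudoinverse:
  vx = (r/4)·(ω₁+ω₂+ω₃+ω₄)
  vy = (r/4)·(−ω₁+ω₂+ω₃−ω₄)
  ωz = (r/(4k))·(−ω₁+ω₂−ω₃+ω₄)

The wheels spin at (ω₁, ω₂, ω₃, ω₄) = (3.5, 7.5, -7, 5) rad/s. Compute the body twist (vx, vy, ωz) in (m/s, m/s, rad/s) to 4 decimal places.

(0.2250, -0.2000, 1.4286)

k = lx + ly = 0.18 + 0.1 = 0.2800
ω₁+ω₂+ω₃+ω₄ = 9.0000  →  vx = (0.1/4)·9.0000 = 0.2250
−ω₁+ω₂+ω₃−ω₄ = -8.0000  →  vy = (0.1/4)·-8.0000 = -0.2000
−ω₁+ω₂−ω₃+ω₄ = 16.0000  →  ωz = (0.1/1.1200)·16.0000 = 1.4286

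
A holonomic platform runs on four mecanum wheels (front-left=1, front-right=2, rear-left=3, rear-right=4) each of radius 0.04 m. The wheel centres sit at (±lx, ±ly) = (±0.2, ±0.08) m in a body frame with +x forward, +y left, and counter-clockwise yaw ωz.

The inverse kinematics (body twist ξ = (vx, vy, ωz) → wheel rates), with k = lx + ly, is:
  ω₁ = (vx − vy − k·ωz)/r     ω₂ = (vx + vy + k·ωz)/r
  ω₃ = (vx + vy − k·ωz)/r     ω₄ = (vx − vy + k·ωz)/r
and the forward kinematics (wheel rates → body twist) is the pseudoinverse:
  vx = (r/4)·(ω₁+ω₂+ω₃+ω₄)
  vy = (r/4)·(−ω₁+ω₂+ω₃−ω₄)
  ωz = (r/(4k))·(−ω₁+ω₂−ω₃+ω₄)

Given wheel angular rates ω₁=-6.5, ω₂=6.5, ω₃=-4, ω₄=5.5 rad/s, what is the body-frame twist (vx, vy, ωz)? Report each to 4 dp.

k = lx + ly = 0.2 + 0.08 = 0.2800
ω₁+ω₂+ω₃+ω₄ = 1.5000  →  vx = (0.04/4)·1.5000 = 0.0150
−ω₁+ω₂+ω₃−ω₄ = 3.5000  →  vy = (0.04/4)·3.5000 = 0.0350
−ω₁+ω₂−ω₃+ω₄ = 22.5000  →  ωz = (0.04/1.1200)·22.5000 = 0.8036

(0.0150, 0.0350, 0.8036)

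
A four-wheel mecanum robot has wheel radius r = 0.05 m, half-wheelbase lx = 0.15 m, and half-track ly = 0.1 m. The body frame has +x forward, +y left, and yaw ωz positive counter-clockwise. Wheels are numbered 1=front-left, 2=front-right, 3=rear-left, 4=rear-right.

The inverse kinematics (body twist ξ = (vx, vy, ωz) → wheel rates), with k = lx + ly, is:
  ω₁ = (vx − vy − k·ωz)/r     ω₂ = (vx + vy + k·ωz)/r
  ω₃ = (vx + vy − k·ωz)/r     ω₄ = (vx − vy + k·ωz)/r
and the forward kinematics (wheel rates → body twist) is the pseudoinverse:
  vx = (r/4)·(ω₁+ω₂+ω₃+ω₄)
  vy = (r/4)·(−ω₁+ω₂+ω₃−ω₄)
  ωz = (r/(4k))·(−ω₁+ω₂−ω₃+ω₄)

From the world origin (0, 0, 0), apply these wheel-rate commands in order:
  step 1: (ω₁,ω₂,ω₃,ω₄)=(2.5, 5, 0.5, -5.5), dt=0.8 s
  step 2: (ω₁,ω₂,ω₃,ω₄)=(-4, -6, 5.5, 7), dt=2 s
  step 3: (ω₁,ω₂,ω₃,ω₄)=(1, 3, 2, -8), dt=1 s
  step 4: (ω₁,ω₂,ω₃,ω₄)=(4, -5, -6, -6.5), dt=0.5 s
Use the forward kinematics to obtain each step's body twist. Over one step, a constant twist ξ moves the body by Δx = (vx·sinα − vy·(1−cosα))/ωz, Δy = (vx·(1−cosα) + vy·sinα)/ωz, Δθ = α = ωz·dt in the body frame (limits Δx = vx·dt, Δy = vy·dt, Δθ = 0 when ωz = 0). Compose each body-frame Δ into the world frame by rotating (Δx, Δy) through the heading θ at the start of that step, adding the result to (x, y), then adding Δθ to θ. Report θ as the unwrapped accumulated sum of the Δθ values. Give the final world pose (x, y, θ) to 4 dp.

step 1: ξ=(vx,vy,ωz)=(0.0312, 0.1063, -0.1750), dt=0.8 → body Δ=(0.0309, 0.0830, -0.1400) → world pose (0.0309, 0.0830, -0.1400)
step 2: ξ=(vx,vy,ωz)=(0.0312, -0.0438, -0.0250), dt=2.0 → body Δ=(0.0603, -0.0890, -0.0500) → world pose (0.0781, -0.0136, -0.1900)
step 3: ξ=(vx,vy,ωz)=(-0.0250, 0.1500, -0.4000), dt=1.0 → body Δ=(0.0053, 0.1510, -0.4000) → world pose (0.1118, 0.1337, -0.5900)
step 4: ξ=(vx,vy,ωz)=(-0.1688, -0.1063, -0.4750), dt=0.5 → body Δ=(-0.0899, -0.0427, -0.2375) → world pose (0.0134, 0.1482, -0.8275)

(0.0134, 0.1482, -0.8275)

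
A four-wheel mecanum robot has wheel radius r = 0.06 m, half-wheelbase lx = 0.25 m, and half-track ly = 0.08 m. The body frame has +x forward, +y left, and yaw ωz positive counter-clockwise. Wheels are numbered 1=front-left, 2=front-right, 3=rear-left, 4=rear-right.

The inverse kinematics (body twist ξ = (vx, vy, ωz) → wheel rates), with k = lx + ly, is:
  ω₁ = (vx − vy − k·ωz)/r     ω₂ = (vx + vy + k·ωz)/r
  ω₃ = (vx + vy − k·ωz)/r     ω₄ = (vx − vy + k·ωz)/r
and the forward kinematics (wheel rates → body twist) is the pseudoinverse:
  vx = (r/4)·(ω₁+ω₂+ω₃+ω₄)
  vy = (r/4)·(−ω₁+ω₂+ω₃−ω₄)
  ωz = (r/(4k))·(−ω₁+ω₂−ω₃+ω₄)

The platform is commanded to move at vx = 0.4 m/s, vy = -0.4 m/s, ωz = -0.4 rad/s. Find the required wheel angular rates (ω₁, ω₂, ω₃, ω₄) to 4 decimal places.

k = lx + ly = 0.25 + 0.08 = 0.3300;  k·ωz = 0.3300·-0.4 = -0.1320
ω₁ (FL) = (vx − vy − k·ωz)/r = 0.9320/0.06 = 15.5333
ω₂ (FR) = (vx + vy + k·ωz)/r = -0.1320/0.06 = -2.2000
ω₃ (RL) = (vx + vy − k·ωz)/r = 0.1320/0.06 = 2.2000
ω₄ (RR) = (vx − vy + k·ωz)/r = 0.6680/0.06 = 11.1333

(15.5333, -2.2000, 2.2000, 11.1333)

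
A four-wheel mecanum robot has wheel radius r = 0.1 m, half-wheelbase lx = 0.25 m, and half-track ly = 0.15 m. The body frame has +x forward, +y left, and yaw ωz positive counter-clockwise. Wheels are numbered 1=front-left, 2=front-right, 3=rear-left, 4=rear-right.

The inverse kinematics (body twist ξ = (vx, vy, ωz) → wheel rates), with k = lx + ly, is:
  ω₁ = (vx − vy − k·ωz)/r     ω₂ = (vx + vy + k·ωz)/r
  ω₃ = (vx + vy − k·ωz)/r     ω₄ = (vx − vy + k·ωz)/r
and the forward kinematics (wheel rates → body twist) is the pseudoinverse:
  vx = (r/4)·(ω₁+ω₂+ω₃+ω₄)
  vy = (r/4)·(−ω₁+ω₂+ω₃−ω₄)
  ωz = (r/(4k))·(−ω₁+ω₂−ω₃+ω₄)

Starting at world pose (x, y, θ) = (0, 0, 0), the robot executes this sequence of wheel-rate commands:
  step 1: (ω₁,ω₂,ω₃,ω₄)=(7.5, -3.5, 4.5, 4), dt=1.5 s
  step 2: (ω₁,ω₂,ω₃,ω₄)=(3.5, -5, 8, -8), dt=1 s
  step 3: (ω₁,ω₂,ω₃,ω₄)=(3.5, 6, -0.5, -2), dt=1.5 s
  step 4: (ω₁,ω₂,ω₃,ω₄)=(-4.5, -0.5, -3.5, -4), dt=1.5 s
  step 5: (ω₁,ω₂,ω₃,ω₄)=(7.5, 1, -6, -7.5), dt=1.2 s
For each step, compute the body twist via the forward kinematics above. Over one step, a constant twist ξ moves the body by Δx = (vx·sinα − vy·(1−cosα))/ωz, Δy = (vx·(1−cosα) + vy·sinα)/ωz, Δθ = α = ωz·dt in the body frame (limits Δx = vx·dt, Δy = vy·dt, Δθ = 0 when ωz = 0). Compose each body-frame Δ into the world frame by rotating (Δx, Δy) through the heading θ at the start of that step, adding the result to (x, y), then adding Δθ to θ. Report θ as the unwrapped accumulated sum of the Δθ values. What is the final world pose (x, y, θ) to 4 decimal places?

step 1: ξ=(vx,vy,ωz)=(0.3125, -0.2625, -0.7188), dt=1.5 → body Δ=(0.1906, -0.5509, -1.0781) → world pose (0.1906, -0.5509, -1.0781)
step 2: ξ=(vx,vy,ωz)=(-0.0375, 0.1875, -1.5312), dt=1.0 → body Δ=(0.0931, 0.1459, -1.5312) → world pose (0.3632, -0.5640, -2.6094)
step 3: ξ=(vx,vy,ωz)=(0.1750, 0.1000, 0.0625), dt=1.5 → body Δ=(0.2551, 0.1621, 0.0938) → world pose (0.2256, -0.8331, -2.5156)
step 4: ξ=(vx,vy,ωz)=(-0.3125, 0.1125, 0.2188), dt=1.5 → body Δ=(-0.4878, 0.0895, 0.3281) → world pose (0.6734, -0.6198, -2.1875)
step 5: ξ=(vx,vy,ωz)=(-0.1250, -0.1250, -0.5000), dt=1.2 → body Δ=(-0.1848, -0.0975, -0.6000) → world pose (0.7008, -0.4127, -2.7875)

(0.7008, -0.4127, -2.7875)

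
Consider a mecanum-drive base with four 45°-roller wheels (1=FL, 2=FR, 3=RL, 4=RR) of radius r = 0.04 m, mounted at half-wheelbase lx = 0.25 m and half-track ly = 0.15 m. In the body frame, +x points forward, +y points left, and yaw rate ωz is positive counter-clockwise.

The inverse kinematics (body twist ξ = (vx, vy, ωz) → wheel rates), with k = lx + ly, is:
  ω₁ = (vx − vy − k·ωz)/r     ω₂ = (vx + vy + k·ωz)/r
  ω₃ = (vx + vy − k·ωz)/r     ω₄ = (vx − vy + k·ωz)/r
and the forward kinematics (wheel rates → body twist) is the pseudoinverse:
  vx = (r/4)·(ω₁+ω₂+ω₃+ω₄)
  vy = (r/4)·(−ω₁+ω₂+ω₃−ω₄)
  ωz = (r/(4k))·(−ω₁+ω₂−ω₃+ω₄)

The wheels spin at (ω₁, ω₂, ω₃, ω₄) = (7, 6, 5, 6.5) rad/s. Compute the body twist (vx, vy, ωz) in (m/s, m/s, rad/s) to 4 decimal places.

(0.2450, -0.0250, 0.0125)

k = lx + ly = 0.25 + 0.15 = 0.4000
ω₁+ω₂+ω₃+ω₄ = 24.5000  →  vx = (0.04/4)·24.5000 = 0.2450
−ω₁+ω₂+ω₃−ω₄ = -2.5000  →  vy = (0.04/4)·-2.5000 = -0.0250
−ω₁+ω₂−ω₃+ω₄ = 0.5000  →  ωz = (0.04/1.6000)·0.5000 = 0.0125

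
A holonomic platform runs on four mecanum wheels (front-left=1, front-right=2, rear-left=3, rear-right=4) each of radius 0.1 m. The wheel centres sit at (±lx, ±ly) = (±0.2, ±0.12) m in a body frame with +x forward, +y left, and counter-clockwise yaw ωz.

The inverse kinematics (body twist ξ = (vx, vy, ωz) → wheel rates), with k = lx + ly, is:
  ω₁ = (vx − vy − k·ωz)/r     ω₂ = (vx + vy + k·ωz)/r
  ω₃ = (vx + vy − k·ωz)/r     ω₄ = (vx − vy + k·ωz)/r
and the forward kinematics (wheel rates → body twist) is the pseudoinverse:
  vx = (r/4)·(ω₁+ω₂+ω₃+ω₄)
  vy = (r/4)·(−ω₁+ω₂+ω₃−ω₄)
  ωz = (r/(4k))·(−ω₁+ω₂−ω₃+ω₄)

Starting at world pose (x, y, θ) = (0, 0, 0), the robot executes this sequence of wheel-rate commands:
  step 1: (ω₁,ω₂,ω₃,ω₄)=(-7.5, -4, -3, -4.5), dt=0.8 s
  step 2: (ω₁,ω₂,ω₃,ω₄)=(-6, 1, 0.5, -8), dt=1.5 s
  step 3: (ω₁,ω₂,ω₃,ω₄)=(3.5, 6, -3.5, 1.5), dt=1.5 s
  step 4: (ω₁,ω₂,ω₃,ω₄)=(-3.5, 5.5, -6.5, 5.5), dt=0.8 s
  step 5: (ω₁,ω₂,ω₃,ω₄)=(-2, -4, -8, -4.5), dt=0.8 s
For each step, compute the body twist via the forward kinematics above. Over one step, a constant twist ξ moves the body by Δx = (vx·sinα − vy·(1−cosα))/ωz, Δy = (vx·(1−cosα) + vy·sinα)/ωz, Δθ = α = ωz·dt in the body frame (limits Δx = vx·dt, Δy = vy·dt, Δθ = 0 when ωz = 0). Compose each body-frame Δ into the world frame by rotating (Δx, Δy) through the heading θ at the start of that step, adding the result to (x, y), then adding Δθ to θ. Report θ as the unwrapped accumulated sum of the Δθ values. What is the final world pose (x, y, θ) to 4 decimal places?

step 1: ξ=(vx,vy,ωz)=(-0.4750, 0.1250, 0.1562), dt=0.8 → body Δ=(-0.3853, 0.0760, 0.1250) → world pose (-0.3853, 0.0760, 0.1250)
step 2: ξ=(vx,vy,ωz)=(-0.3125, 0.3875, -0.1172), dt=1.5 → body Δ=(-0.4154, 0.6194, -0.1758) → world pose (-0.8746, 0.6388, -0.0508)
step 3: ξ=(vx,vy,ωz)=(0.1875, -0.0625, 0.5859), dt=1.5 → body Δ=(0.2850, 0.0337, 0.8789) → world pose (-0.5882, 0.6579, 0.8281)
step 4: ξ=(vx,vy,ωz)=(0.0250, -0.0750, 1.6406), dt=0.8 → body Δ=(0.0488, -0.0329, 1.3125) → world pose (-0.5311, 0.6717, 2.1406)
step 5: ξ=(vx,vy,ωz)=(-0.4625, -0.1375, 0.1172), dt=0.8 → body Δ=(-0.3643, -0.1272, 0.0938) → world pose (-0.2274, 0.4335, 2.2344)

(-0.2274, 0.4335, 2.2344)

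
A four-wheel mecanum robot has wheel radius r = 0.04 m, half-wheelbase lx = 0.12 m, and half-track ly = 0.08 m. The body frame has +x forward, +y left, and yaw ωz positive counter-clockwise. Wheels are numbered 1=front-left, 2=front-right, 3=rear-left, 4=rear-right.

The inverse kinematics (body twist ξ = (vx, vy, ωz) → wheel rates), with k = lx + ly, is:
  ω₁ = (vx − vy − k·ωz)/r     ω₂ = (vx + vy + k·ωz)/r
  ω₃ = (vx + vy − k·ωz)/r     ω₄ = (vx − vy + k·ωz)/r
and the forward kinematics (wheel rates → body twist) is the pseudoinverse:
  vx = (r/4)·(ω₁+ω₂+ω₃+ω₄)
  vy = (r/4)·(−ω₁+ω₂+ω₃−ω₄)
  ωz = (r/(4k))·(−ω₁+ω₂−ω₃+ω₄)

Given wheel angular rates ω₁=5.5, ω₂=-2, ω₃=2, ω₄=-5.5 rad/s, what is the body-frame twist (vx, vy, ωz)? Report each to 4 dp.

k = lx + ly = 0.12 + 0.08 = 0.2000
ω₁+ω₂+ω₃+ω₄ = 0.0000  →  vx = (0.04/4)·0.0000 = 0.0000
−ω₁+ω₂+ω₃−ω₄ = 0.0000  →  vy = (0.04/4)·0.0000 = 0.0000
−ω₁+ω₂−ω₃+ω₄ = -15.0000  →  ωz = (0.04/0.8000)·-15.0000 = -0.7500

(0.0000, 0.0000, -0.7500)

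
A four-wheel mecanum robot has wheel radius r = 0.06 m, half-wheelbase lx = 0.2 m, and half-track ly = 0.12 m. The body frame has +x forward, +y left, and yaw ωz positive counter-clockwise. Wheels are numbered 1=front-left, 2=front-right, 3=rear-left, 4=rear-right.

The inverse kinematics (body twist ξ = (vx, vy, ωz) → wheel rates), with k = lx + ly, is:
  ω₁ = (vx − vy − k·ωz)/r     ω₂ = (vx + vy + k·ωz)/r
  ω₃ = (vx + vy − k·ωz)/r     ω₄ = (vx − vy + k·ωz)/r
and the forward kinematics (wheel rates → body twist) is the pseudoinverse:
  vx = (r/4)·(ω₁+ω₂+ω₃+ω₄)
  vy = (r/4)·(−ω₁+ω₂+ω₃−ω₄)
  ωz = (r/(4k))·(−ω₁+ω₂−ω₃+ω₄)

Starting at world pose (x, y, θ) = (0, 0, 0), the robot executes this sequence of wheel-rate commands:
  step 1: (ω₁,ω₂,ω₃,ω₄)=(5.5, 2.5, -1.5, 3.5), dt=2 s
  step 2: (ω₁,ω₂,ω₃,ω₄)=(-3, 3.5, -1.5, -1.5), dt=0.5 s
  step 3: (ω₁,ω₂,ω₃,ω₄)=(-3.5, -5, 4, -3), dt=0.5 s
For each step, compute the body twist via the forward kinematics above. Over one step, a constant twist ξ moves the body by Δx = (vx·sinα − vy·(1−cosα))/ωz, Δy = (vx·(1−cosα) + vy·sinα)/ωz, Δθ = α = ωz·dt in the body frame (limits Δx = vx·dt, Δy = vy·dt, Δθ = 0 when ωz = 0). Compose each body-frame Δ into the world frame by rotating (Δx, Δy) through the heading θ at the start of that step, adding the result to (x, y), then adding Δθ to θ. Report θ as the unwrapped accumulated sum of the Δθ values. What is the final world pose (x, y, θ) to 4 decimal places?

(0.2256, -0.1418, 0.1406)

step 1: ξ=(vx,vy,ωz)=(0.1500, -0.1200, 0.0938), dt=2.0 → body Δ=(0.3207, -0.2106, 0.1875) → world pose (0.3207, -0.2106, 0.1875)
step 2: ξ=(vx,vy,ωz)=(-0.0375, 0.0975, 0.3047), dt=0.5 → body Δ=(-0.0224, 0.0471, 0.1523) → world pose (0.2899, -0.1684, 0.3398)
step 3: ξ=(vx,vy,ωz)=(-0.1125, 0.0825, -0.3984), dt=0.5 → body Δ=(-0.0518, 0.0466, -0.1992) → world pose (0.2256, -0.1418, 0.1406)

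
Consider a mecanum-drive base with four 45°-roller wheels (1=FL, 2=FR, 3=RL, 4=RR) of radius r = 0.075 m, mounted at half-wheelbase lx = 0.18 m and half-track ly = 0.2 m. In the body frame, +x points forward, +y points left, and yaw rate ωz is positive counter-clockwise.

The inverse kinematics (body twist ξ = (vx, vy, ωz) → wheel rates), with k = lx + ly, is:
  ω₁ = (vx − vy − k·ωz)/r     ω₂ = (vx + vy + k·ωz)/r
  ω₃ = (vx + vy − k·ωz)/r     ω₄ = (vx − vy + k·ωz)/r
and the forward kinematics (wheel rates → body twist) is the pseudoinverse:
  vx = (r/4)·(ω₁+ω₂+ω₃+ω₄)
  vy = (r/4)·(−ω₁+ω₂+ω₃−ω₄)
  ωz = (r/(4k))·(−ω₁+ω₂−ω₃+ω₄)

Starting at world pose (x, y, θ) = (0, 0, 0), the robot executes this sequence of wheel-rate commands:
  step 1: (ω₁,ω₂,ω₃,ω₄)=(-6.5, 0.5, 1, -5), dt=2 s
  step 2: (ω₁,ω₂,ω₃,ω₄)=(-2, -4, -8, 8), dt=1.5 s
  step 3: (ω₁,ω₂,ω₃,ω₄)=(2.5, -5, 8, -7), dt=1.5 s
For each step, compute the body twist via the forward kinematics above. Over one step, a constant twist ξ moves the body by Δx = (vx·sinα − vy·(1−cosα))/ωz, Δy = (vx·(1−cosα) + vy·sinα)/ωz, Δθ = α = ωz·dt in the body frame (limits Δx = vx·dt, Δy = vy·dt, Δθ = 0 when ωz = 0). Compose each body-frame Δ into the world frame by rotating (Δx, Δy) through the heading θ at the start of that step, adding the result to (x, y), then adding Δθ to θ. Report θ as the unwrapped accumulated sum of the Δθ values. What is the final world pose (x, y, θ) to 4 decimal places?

(-0.3417, 0.1479, -0.5304)

step 1: ξ=(vx,vy,ωz)=(-0.1875, 0.2437, 0.0493), dt=2.0 → body Δ=(-0.3984, 0.4682, 0.0987) → world pose (-0.3984, 0.4682, 0.0987)
step 2: ξ=(vx,vy,ωz)=(-0.1125, -0.3375, 0.6908), dt=1.5 → body Δ=(0.0995, -0.5003, 1.0362) → world pose (-0.2501, -0.0198, 1.1349)
step 3: ξ=(vx,vy,ωz)=(-0.0281, 0.1406, -1.1102), dt=1.5 → body Δ=(0.1134, 0.1538, -1.6653) → world pose (-0.3417, 0.1479, -0.5304)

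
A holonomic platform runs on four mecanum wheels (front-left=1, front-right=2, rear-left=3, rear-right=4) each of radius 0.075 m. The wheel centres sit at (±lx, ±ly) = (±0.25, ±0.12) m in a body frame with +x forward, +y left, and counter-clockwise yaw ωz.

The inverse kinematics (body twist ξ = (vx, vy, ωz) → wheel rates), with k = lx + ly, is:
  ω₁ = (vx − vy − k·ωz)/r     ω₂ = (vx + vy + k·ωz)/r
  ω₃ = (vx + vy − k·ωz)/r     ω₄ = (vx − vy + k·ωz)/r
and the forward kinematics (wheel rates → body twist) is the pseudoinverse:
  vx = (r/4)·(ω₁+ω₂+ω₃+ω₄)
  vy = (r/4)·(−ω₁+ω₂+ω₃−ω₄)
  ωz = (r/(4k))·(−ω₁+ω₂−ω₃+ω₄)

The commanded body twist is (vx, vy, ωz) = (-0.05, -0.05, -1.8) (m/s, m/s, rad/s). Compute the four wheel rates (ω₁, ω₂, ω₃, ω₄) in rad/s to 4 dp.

k = lx + ly = 0.25 + 0.12 = 0.3700;  k·ωz = 0.3700·-1.8 = -0.6660
ω₁ (FL) = (vx − vy − k·ωz)/r = 0.6660/0.075 = 8.8800
ω₂ (FR) = (vx + vy + k·ωz)/r = -0.7660/0.075 = -10.2133
ω₃ (RL) = (vx + vy − k·ωz)/r = 0.5660/0.075 = 7.5467
ω₄ (RR) = (vx − vy + k·ωz)/r = -0.6660/0.075 = -8.8800

(8.8800, -10.2133, 7.5467, -8.8800)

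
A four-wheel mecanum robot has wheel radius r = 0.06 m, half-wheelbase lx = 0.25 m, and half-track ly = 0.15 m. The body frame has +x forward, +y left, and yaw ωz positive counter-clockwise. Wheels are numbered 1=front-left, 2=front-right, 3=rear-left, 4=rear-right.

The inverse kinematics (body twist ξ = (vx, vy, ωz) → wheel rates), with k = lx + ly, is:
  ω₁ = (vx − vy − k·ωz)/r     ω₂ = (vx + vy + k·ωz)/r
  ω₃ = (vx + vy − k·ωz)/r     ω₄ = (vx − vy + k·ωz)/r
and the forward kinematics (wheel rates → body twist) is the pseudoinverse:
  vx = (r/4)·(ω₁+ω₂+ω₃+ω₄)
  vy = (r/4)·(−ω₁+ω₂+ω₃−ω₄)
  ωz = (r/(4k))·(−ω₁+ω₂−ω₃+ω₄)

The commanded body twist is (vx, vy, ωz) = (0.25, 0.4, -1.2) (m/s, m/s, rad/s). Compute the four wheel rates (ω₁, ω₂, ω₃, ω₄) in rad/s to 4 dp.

(5.5000, 2.8333, 18.8333, -10.5000)

k = lx + ly = 0.25 + 0.15 = 0.4000;  k·ωz = 0.4000·-1.2 = -0.4800
ω₁ (FL) = (vx − vy − k·ωz)/r = 0.3300/0.06 = 5.5000
ω₂ (FR) = (vx + vy + k·ωz)/r = 0.1700/0.06 = 2.8333
ω₃ (RL) = (vx + vy − k·ωz)/r = 1.1300/0.06 = 18.8333
ω₄ (RR) = (vx − vy + k·ωz)/r = -0.6300/0.06 = -10.5000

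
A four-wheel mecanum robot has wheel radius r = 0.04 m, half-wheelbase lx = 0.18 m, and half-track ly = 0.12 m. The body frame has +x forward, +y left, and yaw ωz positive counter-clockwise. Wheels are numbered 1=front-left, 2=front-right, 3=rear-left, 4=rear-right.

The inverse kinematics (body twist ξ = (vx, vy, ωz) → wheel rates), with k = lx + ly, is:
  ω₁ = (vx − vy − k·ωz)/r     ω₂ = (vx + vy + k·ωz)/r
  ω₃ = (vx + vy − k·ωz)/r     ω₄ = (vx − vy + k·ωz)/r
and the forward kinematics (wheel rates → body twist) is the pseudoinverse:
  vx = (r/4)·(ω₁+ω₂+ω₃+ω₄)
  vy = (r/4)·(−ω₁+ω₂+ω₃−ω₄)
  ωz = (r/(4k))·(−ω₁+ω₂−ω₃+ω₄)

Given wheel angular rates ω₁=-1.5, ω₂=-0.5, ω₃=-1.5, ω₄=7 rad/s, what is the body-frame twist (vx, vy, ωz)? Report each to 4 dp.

(0.0350, -0.0750, 0.3167)

k = lx + ly = 0.18 + 0.12 = 0.3000
ω₁+ω₂+ω₃+ω₄ = 3.5000  →  vx = (0.04/4)·3.5000 = 0.0350
−ω₁+ω₂+ω₃−ω₄ = -7.5000  →  vy = (0.04/4)·-7.5000 = -0.0750
−ω₁+ω₂−ω₃+ω₄ = 9.5000  →  ωz = (0.04/1.2000)·9.5000 = 0.3167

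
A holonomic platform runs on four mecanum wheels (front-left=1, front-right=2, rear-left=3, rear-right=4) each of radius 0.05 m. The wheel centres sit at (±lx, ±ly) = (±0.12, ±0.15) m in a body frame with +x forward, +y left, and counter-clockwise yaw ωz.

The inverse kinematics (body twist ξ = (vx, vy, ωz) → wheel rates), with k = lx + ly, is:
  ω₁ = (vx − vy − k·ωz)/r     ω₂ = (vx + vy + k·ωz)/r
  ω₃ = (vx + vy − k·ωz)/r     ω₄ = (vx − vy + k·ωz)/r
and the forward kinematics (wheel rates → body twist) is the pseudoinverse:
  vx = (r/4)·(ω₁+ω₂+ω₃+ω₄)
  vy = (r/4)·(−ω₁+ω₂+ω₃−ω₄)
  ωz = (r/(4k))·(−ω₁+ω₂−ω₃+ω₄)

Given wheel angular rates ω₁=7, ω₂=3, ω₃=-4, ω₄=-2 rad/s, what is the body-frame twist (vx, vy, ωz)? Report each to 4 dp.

k = lx + ly = 0.12 + 0.15 = 0.2700
ω₁+ω₂+ω₃+ω₄ = 4.0000  →  vx = (0.05/4)·4.0000 = 0.0500
−ω₁+ω₂+ω₃−ω₄ = -6.0000  →  vy = (0.05/4)·-6.0000 = -0.0750
−ω₁+ω₂−ω₃+ω₄ = -2.0000  →  ωz = (0.05/1.0800)·-2.0000 = -0.0926

(0.0500, -0.0750, -0.0926)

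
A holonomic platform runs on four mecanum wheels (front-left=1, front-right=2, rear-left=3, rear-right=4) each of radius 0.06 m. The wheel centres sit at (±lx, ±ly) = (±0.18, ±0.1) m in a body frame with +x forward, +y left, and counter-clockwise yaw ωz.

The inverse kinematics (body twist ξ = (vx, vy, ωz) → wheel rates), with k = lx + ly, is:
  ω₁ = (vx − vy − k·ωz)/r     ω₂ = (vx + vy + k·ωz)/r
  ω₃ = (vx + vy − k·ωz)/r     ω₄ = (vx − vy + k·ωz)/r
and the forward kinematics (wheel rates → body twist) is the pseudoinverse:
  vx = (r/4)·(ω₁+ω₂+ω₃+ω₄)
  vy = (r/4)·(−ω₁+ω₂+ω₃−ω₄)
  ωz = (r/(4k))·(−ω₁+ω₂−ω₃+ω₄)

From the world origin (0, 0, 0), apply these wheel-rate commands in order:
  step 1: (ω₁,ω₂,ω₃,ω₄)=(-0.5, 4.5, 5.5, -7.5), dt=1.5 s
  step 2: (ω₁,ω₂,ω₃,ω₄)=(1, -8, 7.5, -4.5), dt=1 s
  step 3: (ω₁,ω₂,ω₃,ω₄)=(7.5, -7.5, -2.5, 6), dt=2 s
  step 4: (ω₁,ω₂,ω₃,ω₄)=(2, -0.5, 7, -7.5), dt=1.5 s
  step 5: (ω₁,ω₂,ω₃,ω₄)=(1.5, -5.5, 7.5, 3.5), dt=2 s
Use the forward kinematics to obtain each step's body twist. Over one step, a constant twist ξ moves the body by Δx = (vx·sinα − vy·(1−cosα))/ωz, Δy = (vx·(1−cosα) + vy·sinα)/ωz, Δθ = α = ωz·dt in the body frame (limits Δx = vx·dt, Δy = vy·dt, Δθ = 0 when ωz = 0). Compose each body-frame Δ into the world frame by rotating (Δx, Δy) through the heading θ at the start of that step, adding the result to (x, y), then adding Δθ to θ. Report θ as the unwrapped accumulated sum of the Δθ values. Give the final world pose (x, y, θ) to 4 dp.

step 1: ξ=(vx,vy,ωz)=(0.0300, 0.2700, -0.4286), dt=1.5 → body Δ=(0.1677, 0.3637, -0.6429) → world pose (0.1677, 0.3637, -0.6429)
step 2: ξ=(vx,vy,ωz)=(-0.0600, 0.0450, -1.1250), dt=1.0 → body Δ=(-0.0254, 0.0664, -1.1250) → world pose (0.1872, 0.4321, -1.7679)
step 3: ξ=(vx,vy,ωz)=(0.0525, -0.3525, -0.3482), dt=2.0 → body Δ=(-0.1390, -0.6845, -0.6964) → world pose (-0.4568, 0.7024, -2.4643)
step 4: ξ=(vx,vy,ωz)=(0.0150, 0.1800, -0.9107), dt=1.5 → body Δ=(0.1736, 0.1804, -1.3661) → world pose (-0.4790, 0.4530, -3.8304)
step 5: ξ=(vx,vy,ωz)=(0.1050, -0.0450, -0.5893), dt=2.0 → body Δ=(0.1175, -0.1806, -1.1786) → world pose (-0.4549, 0.6672, -5.0089)

(-0.4549, 0.6672, -5.0089)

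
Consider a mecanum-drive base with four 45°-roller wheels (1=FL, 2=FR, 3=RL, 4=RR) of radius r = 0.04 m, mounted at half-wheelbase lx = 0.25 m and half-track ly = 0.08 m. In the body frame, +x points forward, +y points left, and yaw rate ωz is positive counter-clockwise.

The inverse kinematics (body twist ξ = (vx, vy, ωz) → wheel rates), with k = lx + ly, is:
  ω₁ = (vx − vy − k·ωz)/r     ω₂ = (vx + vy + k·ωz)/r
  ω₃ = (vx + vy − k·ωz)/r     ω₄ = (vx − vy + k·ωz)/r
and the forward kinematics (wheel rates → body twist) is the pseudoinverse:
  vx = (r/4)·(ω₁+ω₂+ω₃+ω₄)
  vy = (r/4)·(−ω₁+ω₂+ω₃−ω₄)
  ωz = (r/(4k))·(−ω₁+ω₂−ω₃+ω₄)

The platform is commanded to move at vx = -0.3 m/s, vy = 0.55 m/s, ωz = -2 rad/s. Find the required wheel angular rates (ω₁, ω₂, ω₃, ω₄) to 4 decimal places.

(-4.7500, -10.2500, 22.7500, -37.7500)

k = lx + ly = 0.25 + 0.08 = 0.3300;  k·ωz = 0.3300·-2 = -0.6600
ω₁ (FL) = (vx − vy − k·ωz)/r = -0.1900/0.04 = -4.7500
ω₂ (FR) = (vx + vy + k·ωz)/r = -0.4100/0.04 = -10.2500
ω₃ (RL) = (vx + vy − k·ωz)/r = 0.9100/0.04 = 22.7500
ω₄ (RR) = (vx − vy + k·ωz)/r = -1.5100/0.04 = -37.7500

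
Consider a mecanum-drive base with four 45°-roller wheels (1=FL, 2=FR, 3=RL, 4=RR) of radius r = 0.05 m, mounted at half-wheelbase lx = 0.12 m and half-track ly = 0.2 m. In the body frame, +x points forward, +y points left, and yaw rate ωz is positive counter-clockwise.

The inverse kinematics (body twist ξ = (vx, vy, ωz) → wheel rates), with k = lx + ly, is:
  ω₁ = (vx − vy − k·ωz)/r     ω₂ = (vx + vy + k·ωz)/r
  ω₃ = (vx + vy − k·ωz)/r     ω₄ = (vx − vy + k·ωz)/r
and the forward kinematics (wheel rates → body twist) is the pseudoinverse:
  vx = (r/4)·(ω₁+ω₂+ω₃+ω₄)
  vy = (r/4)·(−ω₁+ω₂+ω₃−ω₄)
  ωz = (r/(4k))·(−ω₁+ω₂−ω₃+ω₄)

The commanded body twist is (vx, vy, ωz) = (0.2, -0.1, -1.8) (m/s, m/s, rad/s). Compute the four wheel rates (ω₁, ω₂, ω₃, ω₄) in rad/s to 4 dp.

k = lx + ly = 0.12 + 0.2 = 0.3200;  k·ωz = 0.3200·-1.8 = -0.5760
ω₁ (FL) = (vx − vy − k·ωz)/r = 0.8760/0.05 = 17.5200
ω₂ (FR) = (vx + vy + k·ωz)/r = -0.4760/0.05 = -9.5200
ω₃ (RL) = (vx + vy − k·ωz)/r = 0.6760/0.05 = 13.5200
ω₄ (RR) = (vx − vy + k·ωz)/r = -0.2760/0.05 = -5.5200

(17.5200, -9.5200, 13.5200, -5.5200)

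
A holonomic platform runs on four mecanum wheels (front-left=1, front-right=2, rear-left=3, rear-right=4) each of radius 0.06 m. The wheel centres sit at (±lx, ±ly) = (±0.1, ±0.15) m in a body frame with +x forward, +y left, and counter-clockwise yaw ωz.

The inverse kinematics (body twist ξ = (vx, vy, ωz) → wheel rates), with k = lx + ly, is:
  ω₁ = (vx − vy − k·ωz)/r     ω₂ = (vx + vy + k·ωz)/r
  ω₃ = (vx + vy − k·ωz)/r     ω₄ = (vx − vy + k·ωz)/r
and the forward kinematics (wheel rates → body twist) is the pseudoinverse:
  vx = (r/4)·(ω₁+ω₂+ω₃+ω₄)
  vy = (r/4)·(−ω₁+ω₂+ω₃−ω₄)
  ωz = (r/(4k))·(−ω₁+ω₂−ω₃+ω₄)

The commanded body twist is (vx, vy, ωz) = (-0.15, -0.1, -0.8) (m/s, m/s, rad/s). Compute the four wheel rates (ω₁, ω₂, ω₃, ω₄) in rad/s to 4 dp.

k = lx + ly = 0.1 + 0.15 = 0.2500;  k·ωz = 0.2500·-0.8 = -0.2000
ω₁ (FL) = (vx − vy − k·ωz)/r = 0.1500/0.06 = 2.5000
ω₂ (FR) = (vx + vy + k·ωz)/r = -0.4500/0.06 = -7.5000
ω₃ (RL) = (vx + vy − k·ωz)/r = -0.0500/0.06 = -0.8333
ω₄ (RR) = (vx − vy + k·ωz)/r = -0.2500/0.06 = -4.1667

(2.5000, -7.5000, -0.8333, -4.1667)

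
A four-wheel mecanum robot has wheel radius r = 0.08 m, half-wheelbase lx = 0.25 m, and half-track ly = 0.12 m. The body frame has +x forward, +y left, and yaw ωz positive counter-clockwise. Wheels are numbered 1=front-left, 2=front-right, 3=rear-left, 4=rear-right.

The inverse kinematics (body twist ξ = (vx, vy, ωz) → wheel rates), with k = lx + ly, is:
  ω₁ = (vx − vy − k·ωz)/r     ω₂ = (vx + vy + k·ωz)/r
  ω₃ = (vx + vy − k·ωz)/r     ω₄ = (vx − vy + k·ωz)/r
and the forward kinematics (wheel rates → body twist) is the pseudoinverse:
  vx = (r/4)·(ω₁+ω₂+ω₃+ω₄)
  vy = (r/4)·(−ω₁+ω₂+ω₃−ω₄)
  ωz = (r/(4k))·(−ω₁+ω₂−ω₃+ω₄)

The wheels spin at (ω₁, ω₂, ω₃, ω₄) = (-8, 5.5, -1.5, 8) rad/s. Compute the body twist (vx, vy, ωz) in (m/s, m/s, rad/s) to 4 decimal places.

(0.0800, 0.0800, 1.2432)

k = lx + ly = 0.25 + 0.12 = 0.3700
ω₁+ω₂+ω₃+ω₄ = 4.0000  →  vx = (0.08/4)·4.0000 = 0.0800
−ω₁+ω₂+ω₃−ω₄ = 4.0000  →  vy = (0.08/4)·4.0000 = 0.0800
−ω₁+ω₂−ω₃+ω₄ = 23.0000  →  ωz = (0.08/1.4800)·23.0000 = 1.2432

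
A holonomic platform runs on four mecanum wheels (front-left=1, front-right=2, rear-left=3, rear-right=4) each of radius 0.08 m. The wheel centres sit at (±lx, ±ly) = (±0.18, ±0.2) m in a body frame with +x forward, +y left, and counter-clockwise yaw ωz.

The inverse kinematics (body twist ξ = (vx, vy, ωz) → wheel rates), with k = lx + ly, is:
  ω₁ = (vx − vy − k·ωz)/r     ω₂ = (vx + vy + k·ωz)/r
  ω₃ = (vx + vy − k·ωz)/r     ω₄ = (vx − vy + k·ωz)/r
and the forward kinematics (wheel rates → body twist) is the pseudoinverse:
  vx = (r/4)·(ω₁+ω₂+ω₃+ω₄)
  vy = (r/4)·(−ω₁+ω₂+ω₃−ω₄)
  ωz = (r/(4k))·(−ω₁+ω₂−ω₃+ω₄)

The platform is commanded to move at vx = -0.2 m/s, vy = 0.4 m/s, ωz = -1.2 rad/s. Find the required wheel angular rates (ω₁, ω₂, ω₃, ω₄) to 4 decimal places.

(-1.8000, -3.2000, 8.2000, -13.2000)

k = lx + ly = 0.18 + 0.2 = 0.3800;  k·ωz = 0.3800·-1.2 = -0.4560
ω₁ (FL) = (vx − vy − k·ωz)/r = -0.1440/0.08 = -1.8000
ω₂ (FR) = (vx + vy + k·ωz)/r = -0.2560/0.08 = -3.2000
ω₃ (RL) = (vx + vy − k·ωz)/r = 0.6560/0.08 = 8.2000
ω₄ (RR) = (vx − vy + k·ωz)/r = -1.0560/0.08 = -13.2000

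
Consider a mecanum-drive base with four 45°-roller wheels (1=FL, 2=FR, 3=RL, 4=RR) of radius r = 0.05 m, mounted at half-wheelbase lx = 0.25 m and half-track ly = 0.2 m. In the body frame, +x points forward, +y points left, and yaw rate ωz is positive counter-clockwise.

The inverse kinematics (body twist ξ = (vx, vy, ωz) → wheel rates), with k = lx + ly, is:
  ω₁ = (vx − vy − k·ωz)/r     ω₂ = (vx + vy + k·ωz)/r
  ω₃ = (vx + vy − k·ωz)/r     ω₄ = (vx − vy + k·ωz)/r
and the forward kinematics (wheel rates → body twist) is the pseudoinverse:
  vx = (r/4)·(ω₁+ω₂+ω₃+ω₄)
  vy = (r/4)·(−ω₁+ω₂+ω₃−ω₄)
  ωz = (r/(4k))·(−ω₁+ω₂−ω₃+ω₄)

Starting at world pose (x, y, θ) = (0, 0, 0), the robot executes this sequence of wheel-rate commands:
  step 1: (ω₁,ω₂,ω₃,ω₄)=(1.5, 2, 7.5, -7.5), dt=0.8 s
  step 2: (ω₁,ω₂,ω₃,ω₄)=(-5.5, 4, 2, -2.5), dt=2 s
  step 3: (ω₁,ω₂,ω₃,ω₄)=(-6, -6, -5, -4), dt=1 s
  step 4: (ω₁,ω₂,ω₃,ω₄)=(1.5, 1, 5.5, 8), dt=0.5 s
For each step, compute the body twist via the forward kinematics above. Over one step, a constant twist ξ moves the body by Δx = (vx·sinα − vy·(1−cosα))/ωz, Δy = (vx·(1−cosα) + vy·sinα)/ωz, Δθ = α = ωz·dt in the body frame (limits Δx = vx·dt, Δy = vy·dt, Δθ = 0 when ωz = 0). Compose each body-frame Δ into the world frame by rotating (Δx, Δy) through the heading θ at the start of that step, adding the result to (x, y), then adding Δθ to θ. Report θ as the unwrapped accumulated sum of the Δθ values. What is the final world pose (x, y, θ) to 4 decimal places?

step 1: ξ=(vx,vy,ωz)=(0.0438, 0.1938, -0.4028), dt=0.8 → body Δ=(0.0592, 0.1467, -0.3222) → world pose (0.0592, 0.1467, -0.3222)
step 2: ξ=(vx,vy,ωz)=(-0.0250, 0.1750, 0.1389), dt=2.0 → body Δ=(-0.0977, 0.3386, 0.2778) → world pose (0.0738, 0.4989, -0.0444)
step 3: ξ=(vx,vy,ωz)=(-0.2625, -0.0125, 0.0278), dt=1.0 → body Δ=(-0.2623, -0.0161, 0.0278) → world pose (-0.1890, 0.4944, -0.0167)
step 4: ξ=(vx,vy,ωz)=(0.2000, -0.0375, 0.0556), dt=0.5 → body Δ=(0.1002, -0.0174, 0.0278) → world pose (-0.0891, 0.4754, 0.0111)

(-0.0891, 0.4754, 0.0111)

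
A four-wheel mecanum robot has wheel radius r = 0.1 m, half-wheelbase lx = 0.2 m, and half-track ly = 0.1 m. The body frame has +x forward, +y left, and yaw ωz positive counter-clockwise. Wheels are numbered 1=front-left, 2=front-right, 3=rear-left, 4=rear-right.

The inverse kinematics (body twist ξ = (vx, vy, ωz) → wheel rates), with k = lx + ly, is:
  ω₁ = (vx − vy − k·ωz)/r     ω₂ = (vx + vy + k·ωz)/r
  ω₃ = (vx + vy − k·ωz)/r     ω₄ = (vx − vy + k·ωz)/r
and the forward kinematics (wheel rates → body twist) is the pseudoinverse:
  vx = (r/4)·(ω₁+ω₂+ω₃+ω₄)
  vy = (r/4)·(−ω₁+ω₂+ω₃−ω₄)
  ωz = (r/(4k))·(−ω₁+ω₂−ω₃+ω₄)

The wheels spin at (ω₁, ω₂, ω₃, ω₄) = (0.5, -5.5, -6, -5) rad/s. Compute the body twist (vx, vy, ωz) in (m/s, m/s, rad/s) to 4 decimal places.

k = lx + ly = 0.2 + 0.1 = 0.3000
ω₁+ω₂+ω₃+ω₄ = -16.0000  →  vx = (0.1/4)·-16.0000 = -0.4000
−ω₁+ω₂+ω₃−ω₄ = -7.0000  →  vy = (0.1/4)·-7.0000 = -0.1750
−ω₁+ω₂−ω₃+ω₄ = -5.0000  →  ωz = (0.1/1.2000)·-5.0000 = -0.4167

(-0.4000, -0.1750, -0.4167)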